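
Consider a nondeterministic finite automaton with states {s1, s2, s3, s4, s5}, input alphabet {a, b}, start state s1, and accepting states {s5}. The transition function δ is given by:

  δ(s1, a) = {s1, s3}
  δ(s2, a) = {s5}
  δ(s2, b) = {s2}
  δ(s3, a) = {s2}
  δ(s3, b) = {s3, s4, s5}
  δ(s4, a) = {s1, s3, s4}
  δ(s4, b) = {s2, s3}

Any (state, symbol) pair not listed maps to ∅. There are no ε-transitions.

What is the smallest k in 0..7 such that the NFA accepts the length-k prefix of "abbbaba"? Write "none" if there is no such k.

2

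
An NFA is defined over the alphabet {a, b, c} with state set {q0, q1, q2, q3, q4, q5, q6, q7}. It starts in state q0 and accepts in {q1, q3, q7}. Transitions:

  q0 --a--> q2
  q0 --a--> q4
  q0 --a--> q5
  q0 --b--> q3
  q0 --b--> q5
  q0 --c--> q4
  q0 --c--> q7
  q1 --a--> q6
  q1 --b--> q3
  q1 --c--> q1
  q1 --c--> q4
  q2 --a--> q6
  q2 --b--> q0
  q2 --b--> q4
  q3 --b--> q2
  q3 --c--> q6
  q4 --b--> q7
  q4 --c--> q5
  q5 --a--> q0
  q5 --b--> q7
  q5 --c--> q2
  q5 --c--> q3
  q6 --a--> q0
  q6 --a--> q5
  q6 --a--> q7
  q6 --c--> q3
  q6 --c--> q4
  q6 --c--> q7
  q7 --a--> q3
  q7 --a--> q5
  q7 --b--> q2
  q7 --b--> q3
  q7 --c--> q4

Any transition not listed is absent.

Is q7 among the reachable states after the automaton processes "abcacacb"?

Yes

Start in {q0}.
Read 'a': q0→{q2, q4, q5}; now {q2, q4, q5}.
Read 'b': q2→{q0, q4}, q4→{q7}, q5→{q7}; now {q0, q4, q7}.
Read 'c': q0→{q4, q7}, q4→{q5}, q7→{q4}; now {q4, q5, q7}.
Read 'a': q4→∅, q5→{q0}, q7→{q3, q5}; now {q0, q3, q5}.
Read 'c': q0→{q4, q7}, q3→{q6}, q5→{q2, q3}; now {q2, q3, q4, q6, q7}.
Read 'a': q2→{q6}, q3→∅, q4→∅, q6→{q0, q5, q7}, q7→{q3, q5}; now {q0, q3, q5, q6, q7}.
Read 'c': q0→{q4, q7}, q3→{q6}, q5→{q2, q3}, q6→{q3, q4, q7}, q7→{q4}; now {q2, q3, q4, q6, q7}.
Read 'b': q2→{q0, q4}, q3→{q2}, q4→{q7}, q6→∅, q7→{q2, q3}; now {q0, q2, q3, q4, q7}.
State q7 is in {q0, q2, q3, q4, q7}.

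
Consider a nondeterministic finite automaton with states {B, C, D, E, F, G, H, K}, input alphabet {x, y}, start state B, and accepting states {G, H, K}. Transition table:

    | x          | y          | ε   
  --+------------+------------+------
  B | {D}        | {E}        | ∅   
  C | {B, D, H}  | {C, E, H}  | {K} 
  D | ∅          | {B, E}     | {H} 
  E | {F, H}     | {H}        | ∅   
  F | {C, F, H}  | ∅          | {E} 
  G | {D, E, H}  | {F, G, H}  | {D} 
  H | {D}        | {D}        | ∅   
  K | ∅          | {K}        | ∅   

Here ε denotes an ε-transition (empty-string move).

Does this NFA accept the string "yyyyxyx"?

Yes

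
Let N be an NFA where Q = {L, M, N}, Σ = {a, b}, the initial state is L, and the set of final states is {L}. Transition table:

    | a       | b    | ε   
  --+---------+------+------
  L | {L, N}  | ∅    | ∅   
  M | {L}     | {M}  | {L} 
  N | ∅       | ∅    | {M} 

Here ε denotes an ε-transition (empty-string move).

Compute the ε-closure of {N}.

{L, M, N}

Begin with {N}.
ε-move N → M; add M.
ε-move M → L; add L.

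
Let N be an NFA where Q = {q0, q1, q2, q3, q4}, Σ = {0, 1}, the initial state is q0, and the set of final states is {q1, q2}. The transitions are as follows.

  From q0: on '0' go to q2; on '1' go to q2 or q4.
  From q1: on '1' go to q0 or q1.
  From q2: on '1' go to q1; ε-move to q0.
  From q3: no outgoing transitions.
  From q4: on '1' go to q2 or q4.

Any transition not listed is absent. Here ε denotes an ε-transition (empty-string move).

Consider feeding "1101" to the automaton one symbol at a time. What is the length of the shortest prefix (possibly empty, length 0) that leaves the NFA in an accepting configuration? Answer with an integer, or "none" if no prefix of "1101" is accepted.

Start in {q0}.
Read '1': q0→{q2, q4}; union {q2, q4}; ε-closure = {q0, q2, q4}.
None of the earlier sets intersect F, but {q0, q2, q4} does.

1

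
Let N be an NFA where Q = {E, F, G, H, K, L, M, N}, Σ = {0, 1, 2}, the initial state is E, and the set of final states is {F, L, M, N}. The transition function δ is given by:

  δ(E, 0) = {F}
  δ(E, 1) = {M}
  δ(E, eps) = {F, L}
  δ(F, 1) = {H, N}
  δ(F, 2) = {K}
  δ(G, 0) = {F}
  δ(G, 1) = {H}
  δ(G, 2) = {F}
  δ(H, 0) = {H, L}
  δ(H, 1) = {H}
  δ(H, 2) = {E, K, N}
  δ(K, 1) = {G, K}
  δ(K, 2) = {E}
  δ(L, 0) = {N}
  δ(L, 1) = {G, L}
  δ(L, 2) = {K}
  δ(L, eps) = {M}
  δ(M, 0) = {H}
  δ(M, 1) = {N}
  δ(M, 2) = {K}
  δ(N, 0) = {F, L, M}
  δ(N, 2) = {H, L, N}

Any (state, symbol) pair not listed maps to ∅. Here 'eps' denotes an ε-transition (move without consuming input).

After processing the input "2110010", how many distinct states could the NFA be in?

Start: ε-closure({E}) = {E, F, L, M}.
Read '2': {E, F, L, M} → {K}.
Read '1': {K} → {G, K}.
Read '1': {G, K} → {G, H, K}.
Read '0': {G, H, K} → {F, H, L, M}.
Read '0': {F, H, L, M} → {H, L, M, N}.
Read '1': {H, L, M, N} → {G, H, L, M, N}.
Read '0': {G, H, L, M, N} → {F, H, L, M, N}.
That set has 5 states.

5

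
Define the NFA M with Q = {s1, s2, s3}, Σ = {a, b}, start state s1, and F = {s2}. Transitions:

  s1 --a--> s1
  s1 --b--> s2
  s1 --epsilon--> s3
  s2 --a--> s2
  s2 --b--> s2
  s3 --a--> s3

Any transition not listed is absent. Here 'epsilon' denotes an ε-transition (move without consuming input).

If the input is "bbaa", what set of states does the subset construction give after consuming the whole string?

{s2}

Start: ε-closure({s1}) = {s1, s3}.
Read 'b': {s1, s3} → {s2}.
Read 'b': {s2} → {s2}.
Read 'a': {s2} → {s2}.
Read 'a': {s2} → {s2}.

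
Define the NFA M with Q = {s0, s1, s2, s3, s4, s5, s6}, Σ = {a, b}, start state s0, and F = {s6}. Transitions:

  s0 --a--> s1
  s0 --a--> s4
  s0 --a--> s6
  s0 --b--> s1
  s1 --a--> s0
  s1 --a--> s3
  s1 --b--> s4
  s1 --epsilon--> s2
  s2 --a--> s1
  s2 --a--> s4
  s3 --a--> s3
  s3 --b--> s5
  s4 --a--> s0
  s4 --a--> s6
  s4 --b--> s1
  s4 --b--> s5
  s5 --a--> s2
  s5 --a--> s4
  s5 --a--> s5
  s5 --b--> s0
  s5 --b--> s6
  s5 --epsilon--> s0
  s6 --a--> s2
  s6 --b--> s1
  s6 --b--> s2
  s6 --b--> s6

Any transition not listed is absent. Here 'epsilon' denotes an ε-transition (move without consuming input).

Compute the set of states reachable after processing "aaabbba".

{s0, s1, s2, s3, s4, s5, s6}

Start in {s0}.
Read 'a': s0→{s1, s4, s6}; union {s1, s4, s6}; ε-closure = {s1, s2, s4, s6}.
Read 'a': s1→{s0, s3}, s2→{s1, s4}, s4→{s0, s6}, s6→{s2}; now {s0, s1, s2, s3, s4, s6}.
Read 'a': s0→{s1, s4, s6}, s1→{s0, s3}, s2→{s1, s4}, s3→{s3}, s4→{s0, s6}, s6→{s2}; now {s0, s1, s2, s3, s4, s6}.
Read 'b': s0→{s1}, s1→{s4}, s2→∅, s3→{s5}, s4→{s1, s5}, s6→{s1, s2, s6}; union {s1, s2, s4, s5, s6}; ε-closure = {s0, s1, s2, s4, s5, s6}.
Read 'b': s0→{s1}, s1→{s4}, s2→∅, s4→{s1, s5}, s5→{s0, s6}, s6→{s1, s2, s6}; now {s0, s1, s2, s4, s5, s6}.
Read 'b': s0→{s1}, s1→{s4}, s2→∅, s4→{s1, s5}, s5→{s0, s6}, s6→{s1, s2, s6}; now {s0, s1, s2, s4, s5, s6}.
Read 'a': s0→{s1, s4, s6}, s1→{s0, s3}, s2→{s1, s4}, s4→{s0, s6}, s5→{s2, s4, s5}, s6→{s2}; now {s0, s1, s2, s3, s4, s5, s6}.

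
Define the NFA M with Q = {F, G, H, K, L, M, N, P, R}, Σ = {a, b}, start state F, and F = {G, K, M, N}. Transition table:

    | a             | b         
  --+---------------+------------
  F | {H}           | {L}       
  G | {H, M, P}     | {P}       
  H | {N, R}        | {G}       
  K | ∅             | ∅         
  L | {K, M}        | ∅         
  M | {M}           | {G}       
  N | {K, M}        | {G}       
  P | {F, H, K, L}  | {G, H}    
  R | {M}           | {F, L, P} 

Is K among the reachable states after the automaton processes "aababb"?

No

Start in {F}.
Read 'a': {F} → {H}.
Read 'a': {H} → {N, R}.
Read 'b': {N, R} → {F, G, L, P}.
Read 'a': {F, G, L, P} → {F, H, K, L, M, P}.
Read 'b': {F, H, K, L, M, P} → {G, H, L}.
Read 'b': {G, H, L} → {G, P}.
State K is not in {G, P}.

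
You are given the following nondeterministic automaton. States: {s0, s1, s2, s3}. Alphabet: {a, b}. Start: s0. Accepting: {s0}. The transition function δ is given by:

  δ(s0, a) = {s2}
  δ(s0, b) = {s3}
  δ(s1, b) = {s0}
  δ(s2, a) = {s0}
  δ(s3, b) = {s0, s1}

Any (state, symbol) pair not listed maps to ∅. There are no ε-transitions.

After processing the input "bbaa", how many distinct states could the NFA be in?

1

Start in {s0}.
Read 'b': s0→{s3}; now {s3}.
Read 'b': s3→{s0, s1}; now {s0, s1}.
Read 'a': s0→{s2}, s1→∅; now {s2}.
Read 'a': s2→{s0}; now {s0}.
That set has 1 state.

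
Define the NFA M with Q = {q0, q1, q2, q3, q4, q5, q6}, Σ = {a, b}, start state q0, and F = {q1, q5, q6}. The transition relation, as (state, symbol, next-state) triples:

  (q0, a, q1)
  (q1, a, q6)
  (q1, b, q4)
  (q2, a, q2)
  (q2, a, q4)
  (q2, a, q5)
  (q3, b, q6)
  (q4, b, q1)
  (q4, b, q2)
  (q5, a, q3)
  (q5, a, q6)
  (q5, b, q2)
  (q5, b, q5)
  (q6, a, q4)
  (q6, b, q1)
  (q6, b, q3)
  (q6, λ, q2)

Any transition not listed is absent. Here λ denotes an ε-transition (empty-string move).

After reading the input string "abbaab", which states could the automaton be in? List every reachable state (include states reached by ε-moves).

{q1, q2, q3, q5, q6}

Start in {q0}.
Read 'a': q0→{q1}; now {q1}.
Read 'b': q1→{q4}; now {q4}.
Read 'b': q4→{q1, q2}; now {q1, q2}.
Read 'a': q1→{q6}, q2→{q2, q4, q5}; now {q2, q4, q5, q6}.
Read 'a': q2→{q2, q4, q5}, q4→∅, q5→{q3, q6}, q6→{q4}; now {q2, q3, q4, q5, q6}.
Read 'b': q2→∅, q3→{q6}, q4→{q1, q2}, q5→{q2, q5}, q6→{q1, q3}; now {q1, q2, q3, q5, q6}.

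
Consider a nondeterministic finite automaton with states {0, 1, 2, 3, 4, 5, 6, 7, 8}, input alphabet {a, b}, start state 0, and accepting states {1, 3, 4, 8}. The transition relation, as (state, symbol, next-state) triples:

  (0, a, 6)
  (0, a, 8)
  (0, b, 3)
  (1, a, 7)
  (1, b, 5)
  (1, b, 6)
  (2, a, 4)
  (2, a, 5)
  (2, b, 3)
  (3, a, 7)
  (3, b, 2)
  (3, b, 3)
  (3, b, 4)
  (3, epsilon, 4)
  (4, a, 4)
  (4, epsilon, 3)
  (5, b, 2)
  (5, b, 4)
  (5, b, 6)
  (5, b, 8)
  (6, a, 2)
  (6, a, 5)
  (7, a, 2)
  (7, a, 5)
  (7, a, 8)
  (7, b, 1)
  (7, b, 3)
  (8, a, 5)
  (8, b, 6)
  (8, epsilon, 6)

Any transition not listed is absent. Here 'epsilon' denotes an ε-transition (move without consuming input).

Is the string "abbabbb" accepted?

Start in {0}.
Read 'a': 0→{6, 8}; now {6, 8}.
Read 'b': 6→∅, 8→{6}; now {6}.
Read 'b': 6→∅; now ∅.
The set is empty and remains empty for the remaining 4 symbols.
The final set ∅ contains no accepting state.

No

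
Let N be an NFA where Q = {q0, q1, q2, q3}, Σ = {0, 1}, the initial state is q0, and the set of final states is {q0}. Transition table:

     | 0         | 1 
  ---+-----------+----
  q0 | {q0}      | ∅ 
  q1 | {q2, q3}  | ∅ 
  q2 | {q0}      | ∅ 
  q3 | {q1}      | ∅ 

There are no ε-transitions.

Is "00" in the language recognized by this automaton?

Yes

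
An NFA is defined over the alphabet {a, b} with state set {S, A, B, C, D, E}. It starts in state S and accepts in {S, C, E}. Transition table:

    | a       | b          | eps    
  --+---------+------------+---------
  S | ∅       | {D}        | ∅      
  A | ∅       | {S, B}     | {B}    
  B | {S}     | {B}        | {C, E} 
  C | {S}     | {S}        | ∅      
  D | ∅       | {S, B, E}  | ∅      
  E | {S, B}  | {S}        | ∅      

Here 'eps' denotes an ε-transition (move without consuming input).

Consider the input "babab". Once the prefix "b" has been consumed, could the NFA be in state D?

Yes

Start in {S}.
Read 'b': S→{D}; now {D}.
State D is in {D}.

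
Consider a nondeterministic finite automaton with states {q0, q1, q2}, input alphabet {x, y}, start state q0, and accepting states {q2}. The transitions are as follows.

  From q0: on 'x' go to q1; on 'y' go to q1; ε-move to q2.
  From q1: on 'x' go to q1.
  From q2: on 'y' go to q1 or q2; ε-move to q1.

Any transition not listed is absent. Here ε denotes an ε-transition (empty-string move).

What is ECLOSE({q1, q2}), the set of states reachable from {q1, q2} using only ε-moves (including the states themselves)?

{q1, q2}

Begin with {q1, q2}.
No ε-moves leave this set, so the closure equals the set itself.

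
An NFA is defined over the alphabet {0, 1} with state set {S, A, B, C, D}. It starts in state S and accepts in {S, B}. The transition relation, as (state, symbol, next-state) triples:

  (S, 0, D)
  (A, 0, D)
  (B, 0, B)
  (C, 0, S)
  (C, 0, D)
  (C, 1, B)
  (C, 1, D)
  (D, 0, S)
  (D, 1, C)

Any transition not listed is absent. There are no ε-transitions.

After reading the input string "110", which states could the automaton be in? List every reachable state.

∅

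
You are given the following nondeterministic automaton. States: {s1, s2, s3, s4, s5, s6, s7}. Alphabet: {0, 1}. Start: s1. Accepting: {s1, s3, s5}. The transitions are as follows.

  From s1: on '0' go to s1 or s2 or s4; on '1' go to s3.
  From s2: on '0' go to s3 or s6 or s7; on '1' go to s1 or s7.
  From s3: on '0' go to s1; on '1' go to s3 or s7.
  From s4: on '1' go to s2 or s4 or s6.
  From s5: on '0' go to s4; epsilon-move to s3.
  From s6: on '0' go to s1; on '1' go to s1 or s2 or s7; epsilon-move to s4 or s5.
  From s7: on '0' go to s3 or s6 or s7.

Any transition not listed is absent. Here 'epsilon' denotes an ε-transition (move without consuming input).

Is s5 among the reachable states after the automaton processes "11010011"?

Start in {s1}.
Read '1': s1→{s3}; now {s3}.
Read '1': s3→{s3, s7}; now {s3, s7}.
Read '0': s3→{s1}, s7→{s3, s6, s7}; union {s1, s3, s6, s7}; ε-closure = {s1, s3, s4, s5, s6, s7}.
Read '1': s1→{s3}, s3→{s3, s7}, s4→{s2, s4, s6}, s5→∅, s6→{s1, s2, s7}, s7→∅; union {s1, s2, s3, s4, s6, s7}; ε-closure = {s1, s2, s3, s4, s5, s6, s7}.
Read '0': s1→{s1, s2, s4}, s2→{s3, s6, s7}, s3→{s1}, s4→∅, s5→{s4}, s6→{s1}, s7→{s3, s6, s7}; union {s1, s2, s3, s4, s6, s7}; ε-closure = {s1, s2, s3, s4, s5, s6, s7}.
Read '0': s1→{s1, s2, s4}, s2→{s3, s6, s7}, s3→{s1}, s4→∅, s5→{s4}, s6→{s1}, s7→{s3, s6, s7}; union {s1, s2, s3, s4, s6, s7}; ε-closure = {s1, s2, s3, s4, s5, s6, s7}.
Read '1': s1→{s3}, s2→{s1, s7}, s3→{s3, s7}, s4→{s2, s4, s6}, s5→∅, s6→{s1, s2, s7}, s7→∅; union {s1, s2, s3, s4, s6, s7}; ε-closure = {s1, s2, s3, s4, s5, s6, s7}.
Read '1': s1→{s3}, s2→{s1, s7}, s3→{s3, s7}, s4→{s2, s4, s6}, s5→∅, s6→{s1, s2, s7}, s7→∅; union {s1, s2, s3, s4, s6, s7}; ε-closure = {s1, s2, s3, s4, s5, s6, s7}.
State s5 is in {s1, s2, s3, s4, s5, s6, s7}.

Yes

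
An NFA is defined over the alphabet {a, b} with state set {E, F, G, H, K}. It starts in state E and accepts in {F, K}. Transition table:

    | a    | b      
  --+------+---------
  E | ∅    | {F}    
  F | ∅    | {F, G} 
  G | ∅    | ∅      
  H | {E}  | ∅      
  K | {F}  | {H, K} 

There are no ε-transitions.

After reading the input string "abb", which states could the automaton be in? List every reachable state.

∅

Start in {E}.
Read 'a': {E} → ∅.
The set is empty and remains empty for the remaining 2 symbols.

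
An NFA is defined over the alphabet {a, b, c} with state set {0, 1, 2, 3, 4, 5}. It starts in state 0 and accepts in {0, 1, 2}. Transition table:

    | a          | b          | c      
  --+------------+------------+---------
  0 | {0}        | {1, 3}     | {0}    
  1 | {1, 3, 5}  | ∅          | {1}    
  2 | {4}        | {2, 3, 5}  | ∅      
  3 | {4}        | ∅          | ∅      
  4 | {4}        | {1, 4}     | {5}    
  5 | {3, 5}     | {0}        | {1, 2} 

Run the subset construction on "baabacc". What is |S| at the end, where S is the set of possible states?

Start in {0}.
Read 'b': {0} → {1, 3}.
Read 'a': {1, 3} → {1, 3, 4, 5}.
Read 'a': {1, 3, 4, 5} → {1, 3, 4, 5}.
Read 'b': {1, 3, 4, 5} → {0, 1, 4}.
Read 'a': {0, 1, 4} → {0, 1, 3, 4, 5}.
Read 'c': {0, 1, 3, 4, 5} → {0, 1, 2, 5}.
Read 'c': {0, 1, 2, 5} → {0, 1, 2}.
That set has 3 states.

3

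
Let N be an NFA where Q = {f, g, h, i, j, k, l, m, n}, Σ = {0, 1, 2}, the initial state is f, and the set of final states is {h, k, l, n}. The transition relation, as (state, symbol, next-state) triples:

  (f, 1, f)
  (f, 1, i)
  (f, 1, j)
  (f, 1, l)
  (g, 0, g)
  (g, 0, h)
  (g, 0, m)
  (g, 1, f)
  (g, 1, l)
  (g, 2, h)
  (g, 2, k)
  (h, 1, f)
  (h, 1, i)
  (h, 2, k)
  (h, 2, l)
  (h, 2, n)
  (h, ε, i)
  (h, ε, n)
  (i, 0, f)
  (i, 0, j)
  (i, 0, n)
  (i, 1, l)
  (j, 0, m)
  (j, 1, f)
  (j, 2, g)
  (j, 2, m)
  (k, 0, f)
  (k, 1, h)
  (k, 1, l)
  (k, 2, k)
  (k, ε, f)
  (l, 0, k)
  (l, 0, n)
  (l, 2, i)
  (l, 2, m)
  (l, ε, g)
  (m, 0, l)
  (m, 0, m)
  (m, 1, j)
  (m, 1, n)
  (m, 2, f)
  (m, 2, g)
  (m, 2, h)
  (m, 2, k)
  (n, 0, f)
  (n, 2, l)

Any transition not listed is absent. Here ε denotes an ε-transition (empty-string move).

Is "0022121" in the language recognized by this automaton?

No

Start in {f}.
Read '0': f→∅; now ∅.
The set is empty and remains empty for the remaining 6 symbols.
The final set ∅ contains no accepting state.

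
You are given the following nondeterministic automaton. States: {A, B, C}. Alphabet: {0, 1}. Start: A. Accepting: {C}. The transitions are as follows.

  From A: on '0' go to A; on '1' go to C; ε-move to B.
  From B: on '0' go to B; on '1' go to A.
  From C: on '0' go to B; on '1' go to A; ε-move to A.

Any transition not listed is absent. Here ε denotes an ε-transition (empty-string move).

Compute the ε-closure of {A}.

Begin with {A}.
ε-move A → B; add B.

{A, B}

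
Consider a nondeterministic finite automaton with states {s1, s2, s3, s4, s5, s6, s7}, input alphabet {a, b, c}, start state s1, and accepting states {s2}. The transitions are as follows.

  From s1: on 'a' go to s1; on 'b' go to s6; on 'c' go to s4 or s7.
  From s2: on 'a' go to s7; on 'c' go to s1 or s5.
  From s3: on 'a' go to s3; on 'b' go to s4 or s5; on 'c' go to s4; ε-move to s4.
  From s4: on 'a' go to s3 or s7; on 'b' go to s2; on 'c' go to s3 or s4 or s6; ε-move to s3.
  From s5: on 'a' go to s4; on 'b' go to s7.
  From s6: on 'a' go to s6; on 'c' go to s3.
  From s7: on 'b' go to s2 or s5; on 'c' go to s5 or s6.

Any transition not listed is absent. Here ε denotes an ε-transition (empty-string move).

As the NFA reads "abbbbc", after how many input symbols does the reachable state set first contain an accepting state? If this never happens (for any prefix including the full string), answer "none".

Start in {s1}.
Read 'a': s1→{s1}; now {s1}.
Read 'b': s1→{s6}; now {s6}.
Read 'b': s6→∅; now ∅.
The set is empty and remains empty for the remaining 3 symbols.
No reachable set along the way intersects F.

none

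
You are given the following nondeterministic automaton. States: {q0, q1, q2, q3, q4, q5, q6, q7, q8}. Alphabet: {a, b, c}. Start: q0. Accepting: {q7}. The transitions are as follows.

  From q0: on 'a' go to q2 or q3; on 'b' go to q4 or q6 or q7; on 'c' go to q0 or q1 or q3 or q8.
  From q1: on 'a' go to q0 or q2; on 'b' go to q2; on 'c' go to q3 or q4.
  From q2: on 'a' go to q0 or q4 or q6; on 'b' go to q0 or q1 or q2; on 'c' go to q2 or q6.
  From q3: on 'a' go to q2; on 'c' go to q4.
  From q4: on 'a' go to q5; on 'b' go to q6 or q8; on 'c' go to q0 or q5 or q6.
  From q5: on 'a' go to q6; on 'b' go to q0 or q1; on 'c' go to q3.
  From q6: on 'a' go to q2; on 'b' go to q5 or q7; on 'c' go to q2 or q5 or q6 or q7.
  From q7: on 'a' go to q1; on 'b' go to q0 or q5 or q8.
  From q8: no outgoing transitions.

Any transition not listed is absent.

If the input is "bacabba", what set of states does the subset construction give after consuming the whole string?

{q0, q1, q2, q3, q4, q5, q6}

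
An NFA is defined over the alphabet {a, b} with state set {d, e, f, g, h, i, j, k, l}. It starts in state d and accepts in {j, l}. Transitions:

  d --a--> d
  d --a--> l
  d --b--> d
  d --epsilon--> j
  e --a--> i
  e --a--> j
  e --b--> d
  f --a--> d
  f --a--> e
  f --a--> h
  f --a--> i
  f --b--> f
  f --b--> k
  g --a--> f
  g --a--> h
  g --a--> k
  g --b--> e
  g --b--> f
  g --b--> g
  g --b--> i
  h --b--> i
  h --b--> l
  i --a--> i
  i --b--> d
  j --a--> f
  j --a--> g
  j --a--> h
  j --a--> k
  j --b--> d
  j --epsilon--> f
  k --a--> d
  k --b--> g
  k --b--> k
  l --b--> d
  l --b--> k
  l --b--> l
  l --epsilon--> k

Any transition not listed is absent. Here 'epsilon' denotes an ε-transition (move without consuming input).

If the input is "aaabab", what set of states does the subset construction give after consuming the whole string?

Start: ε-closure({d}) = {d, f, j}.
Read 'a': d→{d, l}, f→{d, e, h, i}, j→{f, g, h, k}; union {d, e, f, g, h, i, k, l}; ε-closure = {d, e, f, g, h, i, j, k, l}.
Read 'a': d→{d, l}, e→{i, j}, f→{d, e, h, i}, g→{f, h, k}, h→∅, i→{i}, j→{f, g, h, k}, k→{d}, l→∅; now {d, e, f, g, h, i, j, k, l}.
Read 'a': d→{d, l}, e→{i, j}, f→{d, e, h, i}, g→{f, h, k}, h→∅, i→{i}, j→{f, g, h, k}, k→{d}, l→∅; now {d, e, f, g, h, i, j, k, l}.
Read 'b': d→{d}, e→{d}, f→{f, k}, g→{e, f, g, i}, h→{i, l}, i→{d}, j→{d}, k→{g, k}, l→{d, k, l}; union {d, e, f, g, i, k, l}; ε-closure = {d, e, f, g, i, j, k, l}.
Read 'a': d→{d, l}, e→{i, j}, f→{d, e, h, i}, g→{f, h, k}, i→{i}, j→{f, g, h, k}, k→{d}, l→∅; now {d, e, f, g, h, i, j, k, l}.
Read 'b': d→{d}, e→{d}, f→{f, k}, g→{e, f, g, i}, h→{i, l}, i→{d}, j→{d}, k→{g, k}, l→{d, k, l}; union {d, e, f, g, i, k, l}; ε-closure = {d, e, f, g, i, j, k, l}.

{d, e, f, g, i, j, k, l}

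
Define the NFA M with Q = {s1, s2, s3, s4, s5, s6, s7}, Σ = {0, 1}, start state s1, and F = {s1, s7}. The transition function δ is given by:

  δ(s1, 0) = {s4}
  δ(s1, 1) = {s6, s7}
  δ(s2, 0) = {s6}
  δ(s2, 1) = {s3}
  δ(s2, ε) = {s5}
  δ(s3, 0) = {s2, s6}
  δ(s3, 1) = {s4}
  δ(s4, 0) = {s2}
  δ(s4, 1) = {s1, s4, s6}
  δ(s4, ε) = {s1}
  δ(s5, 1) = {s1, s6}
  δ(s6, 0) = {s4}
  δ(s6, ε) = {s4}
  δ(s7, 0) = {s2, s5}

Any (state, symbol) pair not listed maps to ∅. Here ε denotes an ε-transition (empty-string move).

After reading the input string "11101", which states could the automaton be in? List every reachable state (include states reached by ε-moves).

{s1, s3, s4, s6, s7}

Start in {s1}.
Read '1': {s1} → {s1, s4, s6, s7}.
Read '1': {s1, s4, s6, s7} → {s1, s4, s6, s7}.
Read '1': {s1, s4, s6, s7} → {s1, s4, s6, s7}.
Read '0': {s1, s4, s6, s7} → {s1, s2, s4, s5}.
Read '1': {s1, s2, s4, s5} → {s1, s3, s4, s6, s7}.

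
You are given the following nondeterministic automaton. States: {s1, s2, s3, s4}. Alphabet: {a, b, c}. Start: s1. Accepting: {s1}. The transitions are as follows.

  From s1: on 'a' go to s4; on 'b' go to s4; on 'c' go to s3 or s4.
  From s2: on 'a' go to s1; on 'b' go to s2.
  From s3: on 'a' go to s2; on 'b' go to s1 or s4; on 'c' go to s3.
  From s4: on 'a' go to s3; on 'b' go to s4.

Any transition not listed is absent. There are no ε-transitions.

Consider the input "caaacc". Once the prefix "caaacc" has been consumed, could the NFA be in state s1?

Start in {s1}.
Read 'c': {s1} → {s3, s4}.
Read 'a': {s3, s4} → {s2, s3}.
Read 'a': {s2, s3} → {s1, s2}.
Read 'a': {s1, s2} → {s1, s4}.
Read 'c': {s1, s4} → {s3, s4}.
Read 'c': {s3, s4} → {s3}.
State s1 is not in {s3}.

No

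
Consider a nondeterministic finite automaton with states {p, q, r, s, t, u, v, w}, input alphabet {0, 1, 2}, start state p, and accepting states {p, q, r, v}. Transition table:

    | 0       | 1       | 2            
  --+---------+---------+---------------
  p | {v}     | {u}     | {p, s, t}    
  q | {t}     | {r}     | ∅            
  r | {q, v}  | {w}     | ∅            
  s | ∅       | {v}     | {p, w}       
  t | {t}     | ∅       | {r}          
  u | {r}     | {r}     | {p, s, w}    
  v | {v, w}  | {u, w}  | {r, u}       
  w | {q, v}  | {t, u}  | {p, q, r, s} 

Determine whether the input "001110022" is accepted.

Start in {p}.
Read '0': {p} → {v}.
Read '0': {v} → {v, w}.
Read '1': {v, w} → {t, u, w}.
Read '1': {t, u, w} → {r, t, u}.
Read '1': {r, t, u} → {r, w}.
Read '0': {r, w} → {q, v}.
Read '0': {q, v} → {t, v, w}.
Read '2': {t, v, w} → {p, q, r, s, u}.
Read '2': {p, q, r, s, u} → {p, s, t, w}.
The final set {p, s, t, w} contains the accepting state p.

Yes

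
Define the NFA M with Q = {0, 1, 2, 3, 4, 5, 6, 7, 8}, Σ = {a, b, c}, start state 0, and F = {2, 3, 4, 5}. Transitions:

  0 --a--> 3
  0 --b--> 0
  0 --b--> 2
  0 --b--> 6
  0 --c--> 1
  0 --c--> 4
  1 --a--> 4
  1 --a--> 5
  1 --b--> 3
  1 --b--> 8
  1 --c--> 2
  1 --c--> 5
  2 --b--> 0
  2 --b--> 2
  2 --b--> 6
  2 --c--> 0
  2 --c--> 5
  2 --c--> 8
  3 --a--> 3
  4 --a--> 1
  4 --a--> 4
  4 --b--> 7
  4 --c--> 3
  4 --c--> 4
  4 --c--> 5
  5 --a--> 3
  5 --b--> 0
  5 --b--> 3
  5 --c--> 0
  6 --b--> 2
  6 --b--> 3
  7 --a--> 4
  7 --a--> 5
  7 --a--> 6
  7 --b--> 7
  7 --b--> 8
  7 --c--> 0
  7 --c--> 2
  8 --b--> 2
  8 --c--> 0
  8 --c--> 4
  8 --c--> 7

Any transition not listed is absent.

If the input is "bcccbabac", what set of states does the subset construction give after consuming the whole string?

Start in {0}.
Read 'b': {0} → {0, 2, 6}.
Read 'c': {0, 2, 6} → {0, 1, 4, 5, 8}.
Read 'c': {0, 1, 4, 5, 8} → {0, 1, 2, 3, 4, 5, 7}.
Read 'c': {0, 1, 2, 3, 4, 5, 7} → {0, 1, 2, 3, 4, 5, 8}.
Read 'b': {0, 1, 2, 3, 4, 5, 8} → {0, 2, 3, 6, 7, 8}.
Read 'a': {0, 2, 3, 6, 7, 8} → {3, 4, 5, 6}.
Read 'b': {3, 4, 5, 6} → {0, 2, 3, 7}.
Read 'a': {0, 2, 3, 7} → {3, 4, 5, 6}.
Read 'c': {3, 4, 5, 6} → {0, 3, 4, 5}.

{0, 3, 4, 5}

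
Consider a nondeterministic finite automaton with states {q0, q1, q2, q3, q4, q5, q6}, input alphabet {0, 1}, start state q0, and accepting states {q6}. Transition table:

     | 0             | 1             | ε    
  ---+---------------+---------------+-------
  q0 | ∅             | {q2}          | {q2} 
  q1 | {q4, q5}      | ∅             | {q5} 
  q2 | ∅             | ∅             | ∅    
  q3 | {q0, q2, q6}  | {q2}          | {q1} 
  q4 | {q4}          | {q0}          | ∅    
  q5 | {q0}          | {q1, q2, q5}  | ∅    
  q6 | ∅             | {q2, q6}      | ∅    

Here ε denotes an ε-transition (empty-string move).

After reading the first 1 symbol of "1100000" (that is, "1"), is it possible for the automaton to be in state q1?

Start: ε-closure({q0}) = {q0, q2}.
Read '1': {q0, q2} → {q2}.
State q1 is not in {q2}.

No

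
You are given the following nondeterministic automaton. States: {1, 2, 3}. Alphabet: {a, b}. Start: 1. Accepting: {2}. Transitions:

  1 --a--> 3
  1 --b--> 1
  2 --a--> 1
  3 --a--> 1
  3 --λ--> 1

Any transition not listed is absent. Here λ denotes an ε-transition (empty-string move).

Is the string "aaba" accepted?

No

Start in {1}.
Read 'a': {1} → {1, 3}.
Read 'a': {1, 3} → {1, 3}.
Read 'b': {1, 3} → {1}.
Read 'a': {1} → {1, 3}.
The final set {1, 3} contains no accepting state.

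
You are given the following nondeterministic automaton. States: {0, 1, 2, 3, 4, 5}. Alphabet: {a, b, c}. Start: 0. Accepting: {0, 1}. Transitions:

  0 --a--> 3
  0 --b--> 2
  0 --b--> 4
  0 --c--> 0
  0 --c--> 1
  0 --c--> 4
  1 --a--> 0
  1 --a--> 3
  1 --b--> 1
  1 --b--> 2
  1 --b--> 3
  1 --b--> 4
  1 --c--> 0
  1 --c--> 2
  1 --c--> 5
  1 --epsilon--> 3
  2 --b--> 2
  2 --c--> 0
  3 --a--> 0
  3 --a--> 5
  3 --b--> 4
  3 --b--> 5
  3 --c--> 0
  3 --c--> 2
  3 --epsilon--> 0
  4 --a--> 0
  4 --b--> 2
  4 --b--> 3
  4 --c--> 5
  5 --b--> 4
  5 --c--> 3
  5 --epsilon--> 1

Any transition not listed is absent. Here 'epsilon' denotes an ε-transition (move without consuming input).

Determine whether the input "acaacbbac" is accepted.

Start in {0}.
Read 'a': 0→{3}; union {3}; ε-closure = {0, 3}.
Read 'c': 0→{0, 1, 4}, 3→{0, 2}; union {0, 1, 2, 4}; ε-closure = {0, 1, 2, 3, 4}.
Read 'a': 0→{3}, 1→{0, 3}, 2→∅, 3→{0, 5}, 4→{0}; union {0, 3, 5}; ε-closure = {0, 1, 3, 5}.
Read 'a': 0→{3}, 1→{0, 3}, 3→{0, 5}, 5→∅; union {0, 3, 5}; ε-closure = {0, 1, 3, 5}.
Read 'c': 0→{0, 1, 4}, 1→{0, 2, 5}, 3→{0, 2}, 5→{3}; now {0, 1, 2, 3, 4, 5}.
Read 'b': 0→{2, 4}, 1→{1, 2, 3, 4}, 2→{2}, 3→{4, 5}, 4→{2, 3}, 5→{4}; union {1, 2, 3, 4, 5}; ε-closure = {0, 1, 2, 3, 4, 5}.
Read 'b': 0→{2, 4}, 1→{1, 2, 3, 4}, 2→{2}, 3→{4, 5}, 4→{2, 3}, 5→{4}; union {1, 2, 3, 4, 5}; ε-closure = {0, 1, 2, 3, 4, 5}.
Read 'a': 0→{3}, 1→{0, 3}, 2→∅, 3→{0, 5}, 4→{0}, 5→∅; union {0, 3, 5}; ε-closure = {0, 1, 3, 5}.
Read 'c': 0→{0, 1, 4}, 1→{0, 2, 5}, 3→{0, 2}, 5→{3}; now {0, 1, 2, 3, 4, 5}.
The final set {0, 1, 2, 3, 4, 5} contains the accepting states 0, 1.

Yes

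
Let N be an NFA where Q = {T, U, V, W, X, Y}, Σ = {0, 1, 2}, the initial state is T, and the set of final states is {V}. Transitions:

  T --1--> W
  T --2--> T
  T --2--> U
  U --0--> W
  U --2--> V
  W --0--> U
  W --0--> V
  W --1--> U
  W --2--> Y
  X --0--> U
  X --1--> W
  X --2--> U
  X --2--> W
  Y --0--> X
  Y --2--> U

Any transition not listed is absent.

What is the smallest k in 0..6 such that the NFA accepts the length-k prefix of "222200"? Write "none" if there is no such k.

2

Start in {T}.
Read '2': T→{T, U}; now {T, U}.
Read '2': T→{T, U}, U→{V}; now {T, U, V}.
None of the earlier sets intersect F, but {T, U, V} does.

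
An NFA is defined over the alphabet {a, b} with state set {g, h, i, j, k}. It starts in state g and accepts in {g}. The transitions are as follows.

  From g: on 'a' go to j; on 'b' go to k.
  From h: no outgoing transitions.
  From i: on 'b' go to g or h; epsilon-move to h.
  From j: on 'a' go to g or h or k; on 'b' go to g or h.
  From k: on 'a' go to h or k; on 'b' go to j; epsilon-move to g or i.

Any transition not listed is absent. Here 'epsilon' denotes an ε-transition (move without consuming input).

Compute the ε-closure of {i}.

{h, i}

Begin with {i}.
ε-move i → h; add h.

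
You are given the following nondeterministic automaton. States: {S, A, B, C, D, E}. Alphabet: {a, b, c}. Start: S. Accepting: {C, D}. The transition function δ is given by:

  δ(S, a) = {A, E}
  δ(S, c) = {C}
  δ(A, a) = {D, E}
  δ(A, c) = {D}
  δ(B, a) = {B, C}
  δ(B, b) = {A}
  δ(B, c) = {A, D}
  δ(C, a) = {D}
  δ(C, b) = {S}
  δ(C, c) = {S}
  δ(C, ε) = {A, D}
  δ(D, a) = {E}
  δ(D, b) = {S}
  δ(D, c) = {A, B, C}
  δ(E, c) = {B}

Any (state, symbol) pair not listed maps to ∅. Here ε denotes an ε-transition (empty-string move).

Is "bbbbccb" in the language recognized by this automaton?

Start in {S}.
Read 'b': S→∅; now ∅.
The set is empty and remains empty for the remaining 6 symbols.
The final set ∅ contains no accepting state.

No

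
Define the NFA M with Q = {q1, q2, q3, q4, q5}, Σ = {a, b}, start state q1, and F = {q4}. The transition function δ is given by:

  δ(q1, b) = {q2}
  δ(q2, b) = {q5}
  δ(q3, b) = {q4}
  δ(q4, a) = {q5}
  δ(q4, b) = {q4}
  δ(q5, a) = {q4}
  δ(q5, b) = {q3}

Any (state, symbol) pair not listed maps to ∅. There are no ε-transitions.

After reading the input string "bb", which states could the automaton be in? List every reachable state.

{q5}

Start in {q1}.
Read 'b': q1→{q2}; now {q2}.
Read 'b': q2→{q5}; now {q5}.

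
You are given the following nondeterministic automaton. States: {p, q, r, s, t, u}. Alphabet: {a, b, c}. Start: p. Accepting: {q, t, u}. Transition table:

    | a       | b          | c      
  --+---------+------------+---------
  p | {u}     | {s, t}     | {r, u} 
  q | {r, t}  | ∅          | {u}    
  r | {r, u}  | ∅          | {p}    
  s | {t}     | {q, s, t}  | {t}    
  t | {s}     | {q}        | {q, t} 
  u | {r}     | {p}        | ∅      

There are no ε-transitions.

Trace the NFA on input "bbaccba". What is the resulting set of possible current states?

{r, t, u}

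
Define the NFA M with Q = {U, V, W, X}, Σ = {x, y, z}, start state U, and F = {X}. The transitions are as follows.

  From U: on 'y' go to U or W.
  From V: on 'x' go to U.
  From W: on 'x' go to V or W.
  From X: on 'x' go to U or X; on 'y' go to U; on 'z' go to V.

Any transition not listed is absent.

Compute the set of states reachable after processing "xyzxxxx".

Start in {U}.
Read 'x': {U} → ∅.
The set is empty and remains empty for the remaining 6 symbols.

∅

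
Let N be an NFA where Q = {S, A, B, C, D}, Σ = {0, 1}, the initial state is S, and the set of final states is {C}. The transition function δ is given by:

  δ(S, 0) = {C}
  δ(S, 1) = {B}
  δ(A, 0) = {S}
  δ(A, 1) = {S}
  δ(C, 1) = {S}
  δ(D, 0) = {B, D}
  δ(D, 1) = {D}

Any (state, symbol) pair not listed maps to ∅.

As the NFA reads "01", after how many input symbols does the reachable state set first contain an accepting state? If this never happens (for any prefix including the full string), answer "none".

Start in {S}.
Read '0': {S} → {C}.
None of the earlier sets intersect F, but {C} does.

1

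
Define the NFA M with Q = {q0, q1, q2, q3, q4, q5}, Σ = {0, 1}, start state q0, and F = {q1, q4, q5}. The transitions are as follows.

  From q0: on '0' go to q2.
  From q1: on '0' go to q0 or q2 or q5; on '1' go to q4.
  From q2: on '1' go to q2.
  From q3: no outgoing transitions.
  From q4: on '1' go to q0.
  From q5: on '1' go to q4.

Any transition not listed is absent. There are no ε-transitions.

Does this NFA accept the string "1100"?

Start in {q0}.
Read '1': q0→∅; now ∅.
The set is empty and remains empty for the remaining 3 symbols.
The final set ∅ contains no accepting state.

No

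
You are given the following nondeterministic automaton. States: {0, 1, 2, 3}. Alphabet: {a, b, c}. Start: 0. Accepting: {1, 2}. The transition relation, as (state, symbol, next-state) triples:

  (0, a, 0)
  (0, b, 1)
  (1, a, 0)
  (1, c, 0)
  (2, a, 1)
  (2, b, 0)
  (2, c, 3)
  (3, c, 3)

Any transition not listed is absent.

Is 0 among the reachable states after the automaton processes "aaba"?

Yes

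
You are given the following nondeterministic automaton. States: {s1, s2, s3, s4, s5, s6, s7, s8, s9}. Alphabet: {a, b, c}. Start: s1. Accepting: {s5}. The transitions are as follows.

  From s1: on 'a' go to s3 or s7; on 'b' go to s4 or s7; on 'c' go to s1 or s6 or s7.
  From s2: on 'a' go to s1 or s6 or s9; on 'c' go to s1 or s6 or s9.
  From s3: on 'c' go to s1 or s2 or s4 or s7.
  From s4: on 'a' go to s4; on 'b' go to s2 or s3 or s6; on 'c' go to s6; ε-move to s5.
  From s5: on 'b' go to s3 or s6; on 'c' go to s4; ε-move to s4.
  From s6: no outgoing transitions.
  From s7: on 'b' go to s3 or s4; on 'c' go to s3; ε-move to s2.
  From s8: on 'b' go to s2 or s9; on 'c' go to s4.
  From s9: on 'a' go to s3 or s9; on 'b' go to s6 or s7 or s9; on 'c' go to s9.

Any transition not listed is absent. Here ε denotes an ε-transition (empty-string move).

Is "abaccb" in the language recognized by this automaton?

No

Start in {s1}.
Read 'a': {s1} → {s2, s3, s7}.
Read 'b': {s2, s3, s7} → {s3, s4, s5}.
Read 'a': {s3, s4, s5} → {s4, s5}.
Read 'c': {s4, s5} → {s4, s5, s6}.
Read 'c': {s4, s5, s6} → {s4, s5, s6}.
Read 'b': {s4, s5, s6} → {s2, s3, s6}.
The final set {s2, s3, s6} contains no accepting state.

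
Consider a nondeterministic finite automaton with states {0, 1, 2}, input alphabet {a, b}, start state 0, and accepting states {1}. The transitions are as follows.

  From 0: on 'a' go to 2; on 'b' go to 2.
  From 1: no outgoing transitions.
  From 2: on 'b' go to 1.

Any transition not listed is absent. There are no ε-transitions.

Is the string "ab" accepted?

Start in {0}.
Read 'a': 0→{2}; now {2}.
Read 'b': 2→{1}; now {1}.
The final set {1} contains the accepting state 1.

Yes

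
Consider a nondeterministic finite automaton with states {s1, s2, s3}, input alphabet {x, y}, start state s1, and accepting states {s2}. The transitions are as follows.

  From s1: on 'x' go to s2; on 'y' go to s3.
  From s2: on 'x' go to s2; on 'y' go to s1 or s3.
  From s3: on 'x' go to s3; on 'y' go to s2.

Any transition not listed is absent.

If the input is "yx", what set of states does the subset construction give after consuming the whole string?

Start in {s1}.
Read 'y': {s1} → {s3}.
Read 'x': {s3} → {s3}.

{s3}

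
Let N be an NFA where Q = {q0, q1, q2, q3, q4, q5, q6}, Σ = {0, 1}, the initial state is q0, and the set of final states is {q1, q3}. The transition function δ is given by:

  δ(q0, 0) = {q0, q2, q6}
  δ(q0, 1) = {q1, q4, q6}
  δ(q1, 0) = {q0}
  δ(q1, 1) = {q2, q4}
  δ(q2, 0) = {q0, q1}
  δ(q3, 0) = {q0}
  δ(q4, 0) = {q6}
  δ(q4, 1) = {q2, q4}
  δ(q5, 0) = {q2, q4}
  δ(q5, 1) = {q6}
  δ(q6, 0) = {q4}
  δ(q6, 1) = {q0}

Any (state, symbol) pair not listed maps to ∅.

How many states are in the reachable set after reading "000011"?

Start in {q0}.
Read '0': q0→{q0, q2, q6}; now {q0, q2, q6}.
Read '0': q0→{q0, q2, q6}, q2→{q0, q1}, q6→{q4}; now {q0, q1, q2, q4, q6}.
Read '0': q0→{q0, q2, q6}, q1→{q0}, q2→{q0, q1}, q4→{q6}, q6→{q4}; now {q0, q1, q2, q4, q6}.
Read '0': q0→{q0, q2, q6}, q1→{q0}, q2→{q0, q1}, q4→{q6}, q6→{q4}; now {q0, q1, q2, q4, q6}.
Read '1': q0→{q1, q4, q6}, q1→{q2, q4}, q2→∅, q4→{q2, q4}, q6→{q0}; now {q0, q1, q2, q4, q6}.
Read '1': q0→{q1, q4, q6}, q1→{q2, q4}, q2→∅, q4→{q2, q4}, q6→{q0}; now {q0, q1, q2, q4, q6}.
That set has 5 states.

5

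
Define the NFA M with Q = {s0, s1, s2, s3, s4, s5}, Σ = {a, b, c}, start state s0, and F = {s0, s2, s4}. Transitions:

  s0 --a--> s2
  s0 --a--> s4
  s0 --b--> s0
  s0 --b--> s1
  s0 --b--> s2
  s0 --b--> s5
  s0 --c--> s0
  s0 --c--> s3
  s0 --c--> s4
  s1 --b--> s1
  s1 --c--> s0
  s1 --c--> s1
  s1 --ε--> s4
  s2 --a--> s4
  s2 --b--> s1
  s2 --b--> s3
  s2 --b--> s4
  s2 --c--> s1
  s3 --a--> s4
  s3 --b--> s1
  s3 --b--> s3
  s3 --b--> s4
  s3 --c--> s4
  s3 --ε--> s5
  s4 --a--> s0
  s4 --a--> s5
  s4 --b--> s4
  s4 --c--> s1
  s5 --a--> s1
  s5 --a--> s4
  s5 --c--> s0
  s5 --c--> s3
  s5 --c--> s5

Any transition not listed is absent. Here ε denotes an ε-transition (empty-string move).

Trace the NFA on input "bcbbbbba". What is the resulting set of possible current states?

Start in {s0}.
Read 'b': {s0} → {s0, s1, s2, s4, s5}.
Read 'c': {s0, s1, s2, s4, s5} → {s0, s1, s3, s4, s5}.
Read 'b': {s0, s1, s3, s4, s5} → {s0, s1, s2, s3, s4, s5}.
Read 'b': {s0, s1, s2, s3, s4, s5} → {s0, s1, s2, s3, s4, s5}.
Read 'b': {s0, s1, s2, s3, s4, s5} → {s0, s1, s2, s3, s4, s5}.
Read 'b': {s0, s1, s2, s3, s4, s5} → {s0, s1, s2, s3, s4, s5}.
Read 'b': {s0, s1, s2, s3, s4, s5} → {s0, s1, s2, s3, s4, s5}.
Read 'a': {s0, s1, s2, s3, s4, s5} → {s0, s1, s2, s4, s5}.

{s0, s1, s2, s4, s5}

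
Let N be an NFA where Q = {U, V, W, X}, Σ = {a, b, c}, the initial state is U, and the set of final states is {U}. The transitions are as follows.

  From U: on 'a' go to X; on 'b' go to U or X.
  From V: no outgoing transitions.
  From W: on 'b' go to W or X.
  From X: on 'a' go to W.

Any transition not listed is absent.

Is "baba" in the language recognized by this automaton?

No

Start in {U}.
Read 'b': {U} → {U, X}.
Read 'a': {U, X} → {W, X}.
Read 'b': {W, X} → {W, X}.
Read 'a': {W, X} → {W}.
The final set {W} contains no accepting state.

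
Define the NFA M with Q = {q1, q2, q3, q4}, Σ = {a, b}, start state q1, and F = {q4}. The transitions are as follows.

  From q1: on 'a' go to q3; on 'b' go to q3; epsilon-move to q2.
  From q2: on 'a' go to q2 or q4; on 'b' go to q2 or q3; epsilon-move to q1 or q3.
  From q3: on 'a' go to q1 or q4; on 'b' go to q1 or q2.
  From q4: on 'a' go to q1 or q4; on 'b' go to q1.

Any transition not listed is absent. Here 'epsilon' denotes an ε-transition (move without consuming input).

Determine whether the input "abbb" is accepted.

No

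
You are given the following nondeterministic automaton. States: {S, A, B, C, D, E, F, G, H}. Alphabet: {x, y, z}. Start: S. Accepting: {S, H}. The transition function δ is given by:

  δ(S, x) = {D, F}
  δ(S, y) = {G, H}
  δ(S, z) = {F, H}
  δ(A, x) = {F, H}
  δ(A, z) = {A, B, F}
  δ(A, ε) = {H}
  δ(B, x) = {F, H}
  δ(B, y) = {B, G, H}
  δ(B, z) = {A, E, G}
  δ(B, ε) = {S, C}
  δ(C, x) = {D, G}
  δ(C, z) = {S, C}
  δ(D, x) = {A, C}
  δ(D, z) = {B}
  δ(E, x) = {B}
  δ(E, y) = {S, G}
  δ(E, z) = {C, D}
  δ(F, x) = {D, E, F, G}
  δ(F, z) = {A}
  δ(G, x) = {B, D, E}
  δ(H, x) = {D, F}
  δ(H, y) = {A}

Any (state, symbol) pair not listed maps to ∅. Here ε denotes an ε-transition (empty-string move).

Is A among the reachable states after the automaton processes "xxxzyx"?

Start in {S}.
Read 'x': S→{D, F}; now {D, F}.
Read 'x': D→{A, C}, F→{D, E, F, G}; union {A, C, D, E, F, G}; ε-closure = {A, C, D, E, F, G, H}.
Read 'x': A→{F, H}, C→{D, G}, D→{A, C}, E→{B}, F→{D, E, F, G}, G→{B, D, E}, H→{D, F}; union {A, B, C, D, E, F, G, H}; ε-closure = {S, A, B, C, D, E, F, G, H}.
Read 'z': S→{F, H}, A→{A, B, F}, B→{A, E, G}, C→{S, C}, D→{B}, E→{C, D}, F→{A}, G→∅, H→∅; now {S, A, B, C, D, E, F, G, H}.
Read 'y': S→{G, H}, A→∅, B→{B, G, H}, C→∅, D→∅, E→{S, G}, F→∅, G→∅, H→{A}; union {S, A, B, G, H}; ε-closure = {S, A, B, C, G, H}.
Read 'x': S→{D, F}, A→{F, H}, B→{F, H}, C→{D, G}, G→{B, D, E}, H→{D, F}; union {B, D, E, F, G, H}; ε-closure = {S, B, C, D, E, F, G, H}.
State A is not in {S, B, C, D, E, F, G, H}.

No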